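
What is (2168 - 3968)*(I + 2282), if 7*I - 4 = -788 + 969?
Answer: -29086200/7 ≈ -4.1552e+6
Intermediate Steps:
I = 185/7 (I = 4/7 + (-788 + 969)/7 = 4/7 + (1/7)*181 = 4/7 + 181/7 = 185/7 ≈ 26.429)
(2168 - 3968)*(I + 2282) = (2168 - 3968)*(185/7 + 2282) = -1800*16159/7 = -29086200/7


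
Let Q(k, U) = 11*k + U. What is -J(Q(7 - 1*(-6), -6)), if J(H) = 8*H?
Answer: -1096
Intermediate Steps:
Q(k, U) = U + 11*k
-J(Q(7 - 1*(-6), -6)) = -8*(-6 + 11*(7 - 1*(-6))) = -8*(-6 + 11*(7 + 6)) = -8*(-6 + 11*13) = -8*(-6 + 143) = -8*137 = -1*1096 = -1096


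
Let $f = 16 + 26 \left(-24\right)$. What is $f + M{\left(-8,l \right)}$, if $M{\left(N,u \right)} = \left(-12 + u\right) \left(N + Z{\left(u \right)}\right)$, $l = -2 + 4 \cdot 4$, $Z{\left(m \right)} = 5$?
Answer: $-614$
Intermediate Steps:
$f = -608$ ($f = 16 - 624 = -608$)
$l = 14$ ($l = -2 + 16 = 14$)
$M{\left(N,u \right)} = \left(-12 + u\right) \left(5 + N\right)$ ($M{\left(N,u \right)} = \left(-12 + u\right) \left(N + 5\right) = \left(-12 + u\right) \left(5 + N\right)$)
$f + M{\left(-8,l \right)} = -608 - 6 = -614$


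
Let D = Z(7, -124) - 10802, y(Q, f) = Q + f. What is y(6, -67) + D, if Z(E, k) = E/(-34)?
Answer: -369349/34 ≈ -10863.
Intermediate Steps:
Z(E, k) = -E/34 (Z(E, k) = E*(-1/34) = -E/34)
D = -367275/34 (D = -1/34*7 - 10802 = -7/34 - 10802 = -367275/34 ≈ -10802.)
y(6, -67) + D = (6 - 67) - 367275/34 = -61 - 367275/34 = -369349/34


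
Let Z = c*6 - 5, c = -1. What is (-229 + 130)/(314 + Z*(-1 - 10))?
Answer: -33/145 ≈ -0.22759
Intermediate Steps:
Z = -11 (Z = -1*6 - 5 = -6 - 5 = -11)
(-229 + 130)/(314 + Z*(-1 - 10)) = (-229 + 130)/(314 - 11*(-1 - 10)) = -99/(314 - 11*(-11)) = -99/(314 + 121) = -99/435 = -99*1/435 = -33/145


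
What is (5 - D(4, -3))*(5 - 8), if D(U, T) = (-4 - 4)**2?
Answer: 177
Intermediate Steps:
D(U, T) = 64 (D(U, T) = (-8)**2 = 64)
(5 - D(4, -3))*(5 - 8) = (5 - 1*64)*(5 - 8) = (5 - 64)*(-3) = -59*(-3) = 177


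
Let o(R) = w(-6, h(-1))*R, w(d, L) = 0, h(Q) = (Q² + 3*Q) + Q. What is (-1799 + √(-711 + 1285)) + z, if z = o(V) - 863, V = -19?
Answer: -2662 + √574 ≈ -2638.0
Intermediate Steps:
h(Q) = Q² + 4*Q
o(R) = 0 (o(R) = 0*R = 0)
z = -863 (z = 0 - 863 = -863)
(-1799 + √(-711 + 1285)) + z = (-1799 + √(-711 + 1285)) - 863 = (-1799 + √574) - 863 = -2662 + √574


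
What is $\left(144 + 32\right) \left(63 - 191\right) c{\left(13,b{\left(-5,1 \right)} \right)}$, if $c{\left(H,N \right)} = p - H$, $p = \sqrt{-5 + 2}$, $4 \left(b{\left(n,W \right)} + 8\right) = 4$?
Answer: $292864 - 22528 i \sqrt{3} \approx 2.9286 \cdot 10^{5} - 39020.0 i$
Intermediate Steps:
$b{\left(n,W \right)} = -7$ ($b{\left(n,W \right)} = -8 + \frac{1}{4} \cdot 4 = -8 + 1 = -7$)
$p = i \sqrt{3}$ ($p = \sqrt{-3} = i \sqrt{3} \approx 1.732 i$)
$c{\left(H,N \right)} = - H + i \sqrt{3}$ ($c{\left(H,N \right)} = i \sqrt{3} - H = - H + i \sqrt{3}$)
$\left(144 + 32\right) \left(63 - 191\right) c{\left(13,b{\left(-5,1 \right)} \right)} = \left(144 + 32\right) \left(63 - 191\right) \left(\left(-1\right) 13 + i \sqrt{3}\right) = 176 \left(-128\right) \left(-13 + i \sqrt{3}\right) = - 22528 \left(-13 + i \sqrt{3}\right) = 292864 - 22528 i \sqrt{3}$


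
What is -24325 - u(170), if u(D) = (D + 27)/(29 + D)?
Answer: -4840872/199 ≈ -24326.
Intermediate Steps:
u(D) = (27 + D)/(29 + D)
-24325 - u(170) = -24325 - (27 + 170)/(29 + 170) = -24325 - 197/199 = -4840872/199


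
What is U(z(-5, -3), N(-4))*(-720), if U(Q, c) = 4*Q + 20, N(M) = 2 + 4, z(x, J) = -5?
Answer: 0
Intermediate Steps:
N(M) = 6
U(Q, c) = 20 + 4*Q
U(z(-5, -3), N(-4))*(-720) = (20 + 4*(-5))*(-720) = (20 - 20)*(-720) = 0*(-720) = 0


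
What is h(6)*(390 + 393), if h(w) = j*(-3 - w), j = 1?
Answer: -7047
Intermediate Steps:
h(w) = -3 - w (h(w) = 1*(-3 - w) = -3 - w)
h(6)*(390 + 393) = (-3 - 1*6)*(390 + 393) = (-3 - 6)*783 = -9*783 = -7047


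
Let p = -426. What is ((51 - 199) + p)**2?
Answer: 329476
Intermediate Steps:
((51 - 199) + p)**2 = ((51 - 199) - 426)**2 = (-148 - 426)**2 = (-574)**2 = 329476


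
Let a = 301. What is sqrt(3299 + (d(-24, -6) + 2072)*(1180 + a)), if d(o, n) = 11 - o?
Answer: sqrt(3123766) ≈ 1767.4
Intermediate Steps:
sqrt(3299 + (d(-24, -6) + 2072)*(1180 + a)) = sqrt(3299 + ((11 - 1*(-24)) + 2072)*(1180 + 301)) = sqrt(3299 + ((11 + 24) + 2072)*1481) = sqrt(3299 + (35 + 2072)*1481) = sqrt(3299 + 2107*1481) = sqrt(3299 + 3120467) = sqrt(3123766)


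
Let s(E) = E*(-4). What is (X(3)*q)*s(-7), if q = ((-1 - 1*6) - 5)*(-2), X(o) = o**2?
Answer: 6048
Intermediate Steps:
s(E) = -4*E
q = 24 (q = ((-1 - 6) - 5)*(-2) = (-7 - 5)*(-2) = -12*(-2) = 24)
(X(3)*q)*s(-7) = (3**2*24)*(-4*(-7)) = (9*24)*28 = 216*28 = 6048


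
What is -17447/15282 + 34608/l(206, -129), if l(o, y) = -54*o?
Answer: -64991/15282 ≈ -4.2528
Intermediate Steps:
-17447/15282 + 34608/l(206, -129) = -17447/15282 + 34608/((-54*206)) = -17447*1/15282 + 34608/(-11124) = -17447/15282 + 34608*(-1/11124) = -17447/15282 - 28/9 = -64991/15282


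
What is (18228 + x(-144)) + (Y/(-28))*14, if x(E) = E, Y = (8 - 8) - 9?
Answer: 36177/2 ≈ 18089.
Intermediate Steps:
Y = -9 (Y = 0 - 9 = -9)
(18228 + x(-144)) + (Y/(-28))*14 = (18228 - 144) - 9/(-28)*14 = 18084 - 9*(-1/28)*14 = 18084 + (9/28)*14 = 18084 + 9/2 = 36177/2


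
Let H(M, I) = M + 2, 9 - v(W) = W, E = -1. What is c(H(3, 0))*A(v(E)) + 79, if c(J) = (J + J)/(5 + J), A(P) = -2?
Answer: 77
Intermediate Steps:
v(W) = 9 - W
H(M, I) = 2 + M
c(J) = 2*J/(5 + J) (c(J) = (2*J)/(5 + J) = 2*J/(5 + J))
c(H(3, 0))*A(v(E)) + 79 = (2*(2 + 3)/(5 + (2 + 3)))*(-2) + 79 = (2*5/(5 + 5))*(-2) + 79 = (2*5/10)*(-2) + 79 = (2*5*(⅒))*(-2) + 79 = 1*(-2) + 79 = -2 + 79 = 77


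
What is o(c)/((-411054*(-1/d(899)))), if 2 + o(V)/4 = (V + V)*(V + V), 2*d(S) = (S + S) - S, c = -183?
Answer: 120424646/205527 ≈ 585.93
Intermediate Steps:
d(S) = S/2 (d(S) = ((S + S) - S)/2 = (2*S - S)/2 = S/2)
o(V) = -8 + 16*V² (o(V) = -8 + 4*((V + V)*(V + V)) = -8 + 4*((2*V)*(2*V)) = -8 + 4*(4*V²) = -8 + 16*V²)
o(c)/((-411054*(-1/d(899)))) = (-8 + 16*(-183)²)/((-411054/((-899/2)))) = (-8 + 16*33489)/((-411054/((-1*899/2)))) = (-8 + 535824)/((-411054/(-899/2))) = 535816/((-411054*(-2/899))) = 535816/(822108/899) = 535816*(899/822108) = 120424646/205527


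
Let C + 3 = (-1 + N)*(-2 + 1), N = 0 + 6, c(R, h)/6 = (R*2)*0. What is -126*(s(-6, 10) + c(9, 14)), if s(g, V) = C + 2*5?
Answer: -252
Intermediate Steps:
c(R, h) = 0 (c(R, h) = 6*((R*2)*0) = 6*((2*R)*0) = 6*0 = 0)
N = 6
C = -8 (C = -3 + (-1 + 6)*(-2 + 1) = -3 + 5*(-1) = -3 - 5 = -8)
s(g, V) = 2 (s(g, V) = -8 + 2*5 = -8 + 10 = 2)
-126*(s(-6, 10) + c(9, 14)) = -126*(2 + 0) = -126*2 = -252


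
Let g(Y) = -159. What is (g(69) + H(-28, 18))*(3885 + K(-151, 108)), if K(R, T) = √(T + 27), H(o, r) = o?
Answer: -726495 - 561*√15 ≈ -7.2867e+5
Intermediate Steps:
K(R, T) = √(27 + T)
(g(69) + H(-28, 18))*(3885 + K(-151, 108)) = (-159 - 28)*(3885 + √(27 + 108)) = -187*(3885 + √135) = -187*(3885 + 3*√15) = -726495 - 561*√15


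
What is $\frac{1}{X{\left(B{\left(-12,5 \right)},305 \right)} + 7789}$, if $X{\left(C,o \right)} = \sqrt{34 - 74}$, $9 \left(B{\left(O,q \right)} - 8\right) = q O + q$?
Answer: $\frac{7789}{60668561} - \frac{2 i \sqrt{10}}{60668561} \approx 0.00012839 - 1.0425 \cdot 10^{-7} i$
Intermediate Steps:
$B{\left(O,q \right)} = 8 + \frac{q}{9} + \frac{O q}{9}$ ($B{\left(O,q \right)} = 8 + \frac{q O + q}{9} = 8 + \frac{O q + q}{9} = 8 + \frac{q + O q}{9} = 8 + \left(\frac{q}{9} + \frac{O q}{9}\right) = 8 + \frac{q}{9} + \frac{O q}{9}$)
$X{\left(C,o \right)} = 2 i \sqrt{10}$ ($X{\left(C,o \right)} = \sqrt{-40} = 2 i \sqrt{10}$)
$\frac{1}{X{\left(B{\left(-12,5 \right)},305 \right)} + 7789} = \frac{1}{2 i \sqrt{10} + 7789} = \frac{1}{7789 + 2 i \sqrt{10}}$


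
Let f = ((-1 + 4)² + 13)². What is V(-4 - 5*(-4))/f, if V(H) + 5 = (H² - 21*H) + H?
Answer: -69/484 ≈ -0.14256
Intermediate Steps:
V(H) = -5 + H² - 20*H (V(H) = -5 + ((H² - 21*H) + H) = -5 + (H² - 20*H) = -5 + H² - 20*H)
f = 484 (f = (3² + 13)² = (9 + 13)² = 22² = 484)
V(-4 - 5*(-4))/f = (-5 + (-4 - 5*(-4))² - 20*(-4 - 5*(-4)))/484 = (-5 + (-4 - 1*(-20))² - 20*(-4 - 1*(-20)))*(1/484) = (-5 + (-4 + 20)² - 20*(-4 + 20))*(1/484) = (-5 + 16² - 20*16)*(1/484) = (-5 + 256 - 320)*(1/484) = -69*1/484 = -69/484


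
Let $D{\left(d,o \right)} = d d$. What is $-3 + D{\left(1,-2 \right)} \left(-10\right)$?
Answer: $-13$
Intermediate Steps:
$D{\left(d,o \right)} = d^{2}$
$-3 + D{\left(1,-2 \right)} \left(-10\right) = -3 + 1^{2} \left(-10\right) = -3 + 1 \left(-10\right) = -3 - 10 = -13$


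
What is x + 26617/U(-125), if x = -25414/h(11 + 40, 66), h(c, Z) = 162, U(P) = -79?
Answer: -3159830/6399 ≈ -493.80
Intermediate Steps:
x = -12707/81 (x = -25414/162 = -25414*1/162 = -12707/81 ≈ -156.88)
x + 26617/U(-125) = -12707/81 + 26617/(-79) = -12707/81 + 26617*(-1/79) = -12707/81 - 26617/79 = -3159830/6399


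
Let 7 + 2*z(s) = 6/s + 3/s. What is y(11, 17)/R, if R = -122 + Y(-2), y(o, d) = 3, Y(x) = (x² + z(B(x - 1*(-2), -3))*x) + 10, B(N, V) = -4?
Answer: -12/395 ≈ -0.030380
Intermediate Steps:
z(s) = -7/2 + 9/(2*s) (z(s) = -7/2 + (6/s + 3/s)/2 = -7/2 + (9/s)/2 = -7/2 + 9/(2*s))
Y(x) = 10 + x² - 37*x/8 (Y(x) = (x² + ((½)*(9 - 7*(-4))/(-4))*x) + 10 = (x² + ((½)*(-¼)*(9 + 28))*x) + 10 = (x² + ((½)*(-¼)*37)*x) + 10 = (x² - 37*x/8) + 10 = 10 + x² - 37*x/8)
R = -395/4 (R = -122 + (10 + (-2)² - 37/8*(-2)) = -122 + (10 + 4 + 37/4) = -122 + 93/4 = -395/4 ≈ -98.750)
y(11, 17)/R = 3/(-395/4) = 3*(-4/395) = -12/395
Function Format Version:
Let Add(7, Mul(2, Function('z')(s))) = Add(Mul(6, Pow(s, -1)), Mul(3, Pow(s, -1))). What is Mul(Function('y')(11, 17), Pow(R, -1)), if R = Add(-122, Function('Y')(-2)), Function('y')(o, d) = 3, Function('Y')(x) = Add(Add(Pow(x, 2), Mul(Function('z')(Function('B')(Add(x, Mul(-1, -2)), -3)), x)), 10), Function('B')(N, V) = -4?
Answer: Rational(-12, 395) ≈ -0.030380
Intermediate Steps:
Function('z')(s) = Add(Rational(-7, 2), Mul(Rational(9, 2), Pow(s, -1))) (Function('z')(s) = Add(Rational(-7, 2), Mul(Rational(1, 2), Add(Mul(6, Pow(s, -1)), Mul(3, Pow(s, -1))))) = Add(Rational(-7, 2), Mul(Rational(1, 2), Mul(9, Pow(s, -1)))) = Add(Rational(-7, 2), Mul(Rational(9, 2), Pow(s, -1))))
Function('Y')(x) = Add(10, Pow(x, 2), Mul(Rational(-37, 8), x)) (Function('Y')(x) = Add(Add(Pow(x, 2), Mul(Mul(Rational(1, 2), Pow(-4, -1), Add(9, Mul(-7, -4))), x)), 10) = Add(Add(Pow(x, 2), Mul(Mul(Rational(1, 2), Rational(-1, 4), Add(9, 28)), x)), 10) = Add(Add(Pow(x, 2), Mul(Mul(Rational(1, 2), Rational(-1, 4), 37), x)), 10) = Add(Add(Pow(x, 2), Mul(Rational(-37, 8), x)), 10) = Add(10, Pow(x, 2), Mul(Rational(-37, 8), x)))
R = Rational(-395, 4) (R = Add(-122, Add(10, Pow(-2, 2), Mul(Rational(-37, 8), -2))) = Add(-122, Add(10, 4, Rational(37, 4))) = Add(-122, Rational(93, 4)) = Rational(-395, 4) ≈ -98.750)
Mul(Function('y')(11, 17), Pow(R, -1)) = Mul(3, Pow(Rational(-395, 4), -1)) = Mul(3, Rational(-4, 395)) = Rational(-12, 395)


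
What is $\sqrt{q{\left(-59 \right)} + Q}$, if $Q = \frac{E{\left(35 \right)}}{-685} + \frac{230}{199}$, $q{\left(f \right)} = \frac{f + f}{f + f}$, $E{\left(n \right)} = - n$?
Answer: $\frac{\sqrt{1640305658}}{27263} \approx 1.4856$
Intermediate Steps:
$q{\left(f \right)} = 1$ ($q{\left(f \right)} = \frac{2 f}{2 f} = 2 f \frac{1}{2 f} = 1$)
$Q = \frac{32903}{27263}$ ($Q = \frac{\left(-1\right) 35}{-685} + \frac{230}{199} = \left(-35\right) \left(- \frac{1}{685}\right) + 230 \cdot \frac{1}{199} = \frac{7}{137} + \frac{230}{199} = \frac{32903}{27263} \approx 1.2069$)
$\sqrt{q{\left(-59 \right)} + Q} = \sqrt{1 + \frac{32903}{27263}} = \sqrt{\frac{60166}{27263}} = \frac{\sqrt{1640305658}}{27263}$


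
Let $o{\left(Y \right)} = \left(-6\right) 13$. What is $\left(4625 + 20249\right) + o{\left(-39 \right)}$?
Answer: $24796$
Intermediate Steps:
$o{\left(Y \right)} = -78$
$\left(4625 + 20249\right) + o{\left(-39 \right)} = \left(4625 + 20249\right) - 78 = 24874 - 78 = 24796$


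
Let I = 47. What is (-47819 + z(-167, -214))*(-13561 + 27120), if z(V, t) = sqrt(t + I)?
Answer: -648377821 + 13559*I*sqrt(167) ≈ -6.4838e+8 + 1.7522e+5*I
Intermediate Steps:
z(V, t) = sqrt(47 + t) (z(V, t) = sqrt(t + 47) = sqrt(47 + t))
(-47819 + z(-167, -214))*(-13561 + 27120) = (-47819 + sqrt(47 - 214))*(-13561 + 27120) = (-47819 + sqrt(-167))*13559 = (-47819 + I*sqrt(167))*13559 = -648377821 + 13559*I*sqrt(167)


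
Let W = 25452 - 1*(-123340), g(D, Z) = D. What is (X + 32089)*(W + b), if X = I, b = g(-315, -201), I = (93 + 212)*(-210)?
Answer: -4745473397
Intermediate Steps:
I = -64050 (I = 305*(-210) = -64050)
b = -315
X = -64050
W = 148792 (W = 25452 + 123340 = 148792)
(X + 32089)*(W + b) = (-64050 + 32089)*(148792 - 315) = -31961*148477 = -4745473397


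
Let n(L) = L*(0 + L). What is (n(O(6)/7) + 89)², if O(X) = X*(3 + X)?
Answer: 52954729/2401 ≈ 22055.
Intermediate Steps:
n(L) = L² (n(L) = L*L = L²)
(n(O(6)/7) + 89)² = (((6*(3 + 6))/7)² + 89)² = (((6*9)*(⅐))² + 89)² = ((54*(⅐))² + 89)² = ((54/7)² + 89)² = (2916/49 + 89)² = (7277/49)² = 52954729/2401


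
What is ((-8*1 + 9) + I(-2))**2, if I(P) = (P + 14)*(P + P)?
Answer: 2209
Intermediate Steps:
I(P) = 2*P*(14 + P) (I(P) = (14 + P)*(2*P) = 2*P*(14 + P))
((-8*1 + 9) + I(-2))**2 = ((-8*1 + 9) + 2*(-2)*(14 - 2))**2 = ((-8 + 9) + 2*(-2)*12)**2 = (1 - 48)**2 = (-47)**2 = 2209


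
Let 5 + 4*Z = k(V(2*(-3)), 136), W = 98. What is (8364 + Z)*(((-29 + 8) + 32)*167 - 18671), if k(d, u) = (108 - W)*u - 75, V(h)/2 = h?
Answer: -146186456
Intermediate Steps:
V(h) = 2*h
k(d, u) = -75 + 10*u (k(d, u) = (108 - 1*98)*u - 75 = (108 - 98)*u - 75 = 10*u - 75 = -75 + 10*u)
Z = 320 (Z = -5/4 + (-75 + 10*136)/4 = -5/4 + (-75 + 1360)/4 = -5/4 + (¼)*1285 = -5/4 + 1285/4 = 320)
(8364 + Z)*(((-29 + 8) + 32)*167 - 18671) = (8364 + 320)*(((-29 + 8) + 32)*167 - 18671) = 8684*((-21 + 32)*167 - 18671) = 8684*(11*167 - 18671) = 8684*(1837 - 18671) = 8684*(-16834) = -146186456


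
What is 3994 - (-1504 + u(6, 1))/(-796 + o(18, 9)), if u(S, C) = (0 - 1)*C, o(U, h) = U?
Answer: 3105827/778 ≈ 3992.1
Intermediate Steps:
u(S, C) = -C
3994 - (-1504 + u(6, 1))/(-796 + o(18, 9)) = 3994 - (-1504 - 1*1)/(-796 + 18) = 3994 - (-1504 - 1)/(-778) = 3994 - (-1505)*(-1)/778 = 3994 - 1*1505/778 = 3994 - 1505/778 = 3105827/778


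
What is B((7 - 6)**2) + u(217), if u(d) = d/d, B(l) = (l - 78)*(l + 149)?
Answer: -11549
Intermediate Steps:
B(l) = (-78 + l)*(149 + l)
u(d) = 1
B((7 - 6)**2) + u(217) = (-11622 + ((7 - 6)**2)**2 + 71*(7 - 6)**2) + 1 = (-11622 + (1**2)**2 + 71*1**2) + 1 = (-11622 + 1**2 + 71*1) + 1 = (-11622 + 1 + 71) + 1 = -11550 + 1 = -11549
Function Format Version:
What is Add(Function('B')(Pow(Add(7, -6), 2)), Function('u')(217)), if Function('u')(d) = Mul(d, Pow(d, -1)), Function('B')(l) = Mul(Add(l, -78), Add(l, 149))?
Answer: -11549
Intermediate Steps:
Function('B')(l) = Mul(Add(-78, l), Add(149, l))
Function('u')(d) = 1
Add(Function('B')(Pow(Add(7, -6), 2)), Function('u')(217)) = Add(Add(-11622, Pow(Pow(Add(7, -6), 2), 2), Mul(71, Pow(Add(7, -6), 2))), 1) = Add(Add(-11622, Pow(Pow(1, 2), 2), Mul(71, Pow(1, 2))), 1) = Add(Add(-11622, Pow(1, 2), Mul(71, 1)), 1) = Add(Add(-11622, 1, 71), 1) = Add(-11550, 1) = -11549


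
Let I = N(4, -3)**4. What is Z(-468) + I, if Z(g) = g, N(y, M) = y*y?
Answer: 65068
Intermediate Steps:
N(y, M) = y**2
I = 65536 (I = (4**2)**4 = 16**4 = 65536)
Z(-468) + I = -468 + 65536 = 65068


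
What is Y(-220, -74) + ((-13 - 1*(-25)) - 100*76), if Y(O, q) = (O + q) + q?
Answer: -7956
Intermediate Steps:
Y(O, q) = O + 2*q
Y(-220, -74) + ((-13 - 1*(-25)) - 100*76) = (-220 + 2*(-74)) + ((-13 - 1*(-25)) - 100*76) = (-220 - 148) + ((-13 + 25) - 7600) = -368 + (12 - 7600) = -368 - 7588 = -7956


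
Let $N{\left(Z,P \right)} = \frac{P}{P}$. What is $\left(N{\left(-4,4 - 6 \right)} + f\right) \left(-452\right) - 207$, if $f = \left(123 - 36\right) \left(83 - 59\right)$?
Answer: $-944435$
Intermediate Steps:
$N{\left(Z,P \right)} = 1$
$f = 2088$ ($f = 87 \cdot 24 = 2088$)
$\left(N{\left(-4,4 - 6 \right)} + f\right) \left(-452\right) - 207 = \left(1 + 2088\right) \left(-452\right) - 207 = 2089 \left(-452\right) - 207 = -944228 - 207 = -944435$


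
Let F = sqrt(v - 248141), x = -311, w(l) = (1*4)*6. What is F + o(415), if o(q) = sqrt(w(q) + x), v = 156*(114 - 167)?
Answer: I*(sqrt(287) + sqrt(256409)) ≈ 523.31*I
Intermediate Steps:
w(l) = 24 (w(l) = 4*6 = 24)
v = -8268 (v = 156*(-53) = -8268)
o(q) = I*sqrt(287) (o(q) = sqrt(24 - 311) = sqrt(-287) = I*sqrt(287))
F = I*sqrt(256409) (F = sqrt(-8268 - 248141) = sqrt(-256409) = I*sqrt(256409) ≈ 506.37*I)
F + o(415) = I*sqrt(256409) + I*sqrt(287) = I*sqrt(287) + I*sqrt(256409)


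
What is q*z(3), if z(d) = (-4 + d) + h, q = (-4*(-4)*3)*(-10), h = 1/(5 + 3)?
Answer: 420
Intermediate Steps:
h = ⅛ (h = 1/8 = ⅛ ≈ 0.12500)
q = -480 (q = (16*3)*(-10) = 48*(-10) = -480)
z(d) = -31/8 + d (z(d) = (-4 + d) + ⅛ = -31/8 + d)
q*z(3) = -480*(-31/8 + 3) = -480*(-7/8) = 420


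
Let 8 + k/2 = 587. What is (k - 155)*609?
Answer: 610827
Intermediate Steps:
k = 1158 (k = -16 + 2*587 = -16 + 1174 = 1158)
(k - 155)*609 = (1158 - 155)*609 = 1003*609 = 610827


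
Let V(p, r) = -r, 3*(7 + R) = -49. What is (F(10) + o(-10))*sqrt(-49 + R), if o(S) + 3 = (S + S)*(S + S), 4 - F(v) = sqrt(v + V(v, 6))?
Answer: 133*I*sqrt(651) ≈ 3393.5*I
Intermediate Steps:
R = -70/3 (R = -7 + (1/3)*(-49) = -7 - 49/3 = -70/3 ≈ -23.333)
F(v) = 4 - sqrt(-6 + v) (F(v) = 4 - sqrt(v - 1*6) = 4 - sqrt(v - 6) = 4 - sqrt(-6 + v))
o(S) = -3 + 4*S**2 (o(S) = -3 + (S + S)*(S + S) = -3 + (2*S)*(2*S) = -3 + 4*S**2)
(F(10) + o(-10))*sqrt(-49 + R) = ((4 - sqrt(-6 + 10)) + (-3 + 4*(-10)**2))*sqrt(-49 - 70/3) = ((4 - sqrt(4)) + (-3 + 4*100))*sqrt(-217/3) = ((4 - 1*2) + (-3 + 400))*(I*sqrt(651)/3) = ((4 - 2) + 397)*(I*sqrt(651)/3) = (2 + 397)*(I*sqrt(651)/3) = 399*(I*sqrt(651)/3) = 133*I*sqrt(651)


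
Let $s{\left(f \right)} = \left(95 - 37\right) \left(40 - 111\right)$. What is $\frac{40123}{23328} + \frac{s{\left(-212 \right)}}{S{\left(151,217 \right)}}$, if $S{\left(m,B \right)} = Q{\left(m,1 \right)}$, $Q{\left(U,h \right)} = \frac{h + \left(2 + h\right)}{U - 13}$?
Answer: $- \frac{3314192165}{23328} \approx -1.4207 \cdot 10^{5}$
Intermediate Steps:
$s{\left(f \right)} = -4118$ ($s{\left(f \right)} = 58 \left(-71\right) = -4118$)
$Q{\left(U,h \right)} = \frac{2 + 2 h}{-13 + U}$
$S{\left(m,B \right)} = \frac{4}{-13 + m}$ ($S{\left(m,B \right)} = \frac{2 \left(1 + 1\right)}{-13 + m} = 2 \frac{1}{-13 + m} 2 = \frac{4}{-13 + m}$)
$\frac{40123}{23328} + \frac{s{\left(-212 \right)}}{S{\left(151,217 \right)}} = \frac{40123}{23328} - \frac{4118}{4 \frac{1}{-13 + 151}} = 40123 \cdot \frac{1}{23328} - \frac{4118}{4 \cdot \frac{1}{138}} = \frac{40123}{23328} - \frac{4118}{4 \cdot \frac{1}{138}} = \frac{40123}{23328} - \frac{4118}{\frac{2}{69}} = \frac{40123}{23328} - 142071 = - \frac{3314192165}{23328}$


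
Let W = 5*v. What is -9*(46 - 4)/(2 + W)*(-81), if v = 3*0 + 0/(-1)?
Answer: 15309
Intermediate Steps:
v = 0 (v = 0 + 0*(-1) = 0 + 0 = 0)
W = 0 (W = 5*0 = 0)
-9*(46 - 4)/(2 + W)*(-81) = -9*(46 - 4)/(2 + 0)*(-81) = -378/2*(-81) = -9*21*(-81) = -189*(-81) = 15309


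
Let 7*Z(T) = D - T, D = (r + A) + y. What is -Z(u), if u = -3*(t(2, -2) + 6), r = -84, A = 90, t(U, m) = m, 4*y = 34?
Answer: -53/14 ≈ -3.7857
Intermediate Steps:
y = 17/2 (y = (1/4)*34 = 17/2 ≈ 8.5000)
D = 29/2 (D = (-84 + 90) + 17/2 = 6 + 17/2 = 29/2 ≈ 14.500)
u = -12 (u = -3*(-2 + 6) = -3*4 = -12)
Z(T) = 29/14 - T/7 (Z(T) = (29/2 - T)/7 = 29/14 - T/7)
-Z(u) = -(29/14 - 1/7*(-12)) = -(29/14 + 12/7) = -1*53/14 = -53/14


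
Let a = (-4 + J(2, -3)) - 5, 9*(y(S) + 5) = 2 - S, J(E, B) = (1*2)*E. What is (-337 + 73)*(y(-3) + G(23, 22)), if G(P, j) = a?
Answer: 7480/3 ≈ 2493.3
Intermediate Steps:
J(E, B) = 2*E
y(S) = -43/9 - S/9 (y(S) = -5 + (2 - S)/9 = -5 + (2/9 - S/9) = -43/9 - S/9)
a = -5 (a = (-4 + 2*2) - 5 = (-4 + 4) - 5 = 0 - 5 = -5)
G(P, j) = -5
(-337 + 73)*(y(-3) + G(23, 22)) = (-337 + 73)*((-43/9 - 1/9*(-3)) - 5) = -264*((-43/9 + 1/3) - 5) = -264*(-40/9 - 5) = -264*(-85/9) = 7480/3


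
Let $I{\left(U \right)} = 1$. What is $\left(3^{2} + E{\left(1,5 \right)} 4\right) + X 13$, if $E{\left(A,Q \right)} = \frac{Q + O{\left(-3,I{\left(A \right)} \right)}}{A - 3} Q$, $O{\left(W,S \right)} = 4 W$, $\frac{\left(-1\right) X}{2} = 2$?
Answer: $27$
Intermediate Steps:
$X = -4$ ($X = \left(-2\right) 2 = -4$)
$E{\left(A,Q \right)} = \frac{Q \left(-12 + Q\right)}{-3 + A}$ ($E{\left(A,Q \right)} = \frac{Q + 4 \left(-3\right)}{A - 3} Q = \frac{Q - 12}{-3 + A} Q = \frac{-12 + Q}{-3 + A} Q = \frac{Q \left(-12 + Q\right)}{-3 + A}$)
$\left(3^{2} + E{\left(1,5 \right)} 4\right) + X 13 = \left(3^{2} + \frac{5 \left(-12 + 5\right)}{-3 + 1} \cdot 4\right) - 52 = \left(9 + 5 \frac{1}{-2} \left(-7\right) 4\right) - 52 = \left(9 + 5 \left(- \frac{1}{2}\right) \left(-7\right) 4\right) - 52 = \left(9 + \frac{35}{2} \cdot 4\right) - 52 = \left(9 + 70\right) - 52 = 79 - 52 = 27$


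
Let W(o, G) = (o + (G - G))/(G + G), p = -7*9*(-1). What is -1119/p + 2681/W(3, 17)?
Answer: 637705/21 ≈ 30367.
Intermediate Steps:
p = 63 (p = -63*(-1) = 63)
W(o, G) = o/(2*G) (W(o, G) = (o + 0)/((2*G)) = o*(1/(2*G)) = o/(2*G))
-1119/p + 2681/W(3, 17) = -1119/63 + 2681/(((½)*3/17)) = -1119*1/63 + 2681/(((½)*3*(1/17))) = -373/21 + 2681/(3/34) = -373/21 + 2681*(34/3) = -373/21 + 91154/3 = 637705/21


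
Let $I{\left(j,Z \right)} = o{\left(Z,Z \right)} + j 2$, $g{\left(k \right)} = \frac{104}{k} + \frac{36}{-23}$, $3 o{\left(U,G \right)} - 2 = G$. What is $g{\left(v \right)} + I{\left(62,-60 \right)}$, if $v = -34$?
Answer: $\frac{117350}{1173} \approx 100.04$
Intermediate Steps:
$o{\left(U,G \right)} = \frac{2}{3} + \frac{G}{3}$
$g{\left(k \right)} = - \frac{36}{23} + \frac{104}{k}$ ($g{\left(k \right)} = \frac{104}{k} + 36 \left(- \frac{1}{23}\right) = \frac{104}{k} - \frac{36}{23} = - \frac{36}{23} + \frac{104}{k}$)
$I{\left(j,Z \right)} = \frac{2}{3} + 2 j + \frac{Z}{3}$ ($I{\left(j,Z \right)} = \left(\frac{2}{3} + \frac{Z}{3}\right) + j 2 = \left(\frac{2}{3} + \frac{Z}{3}\right) + 2 j = \frac{2}{3} + 2 j + \frac{Z}{3}$)
$g{\left(v \right)} + I{\left(62,-60 \right)} = \left(- \frac{36}{23} + \frac{104}{-34}\right) + \left(\frac{2}{3} + 2 \cdot 62 + \frac{1}{3} \left(-60\right)\right) = \left(- \frac{36}{23} + 104 \left(- \frac{1}{34}\right)\right) + \left(\frac{2}{3} + 124 - 20\right) = \left(- \frac{36}{23} - \frac{52}{17}\right) + \frac{314}{3} = - \frac{1808}{391} + \frac{314}{3} = \frac{117350}{1173}$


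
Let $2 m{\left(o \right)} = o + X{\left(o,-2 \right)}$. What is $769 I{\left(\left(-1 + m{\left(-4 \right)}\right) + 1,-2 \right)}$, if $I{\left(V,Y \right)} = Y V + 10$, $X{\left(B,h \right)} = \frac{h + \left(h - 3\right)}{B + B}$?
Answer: $\frac{80745}{8} \approx 10093.0$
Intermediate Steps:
$X{\left(B,h \right)} = \frac{-3 + 2 h}{2 B}$ ($X{\left(B,h \right)} = \frac{h + \left(-3 + h\right)}{2 B} = \left(-3 + 2 h\right) \frac{1}{2 B} = \frac{-3 + 2 h}{2 B}$)
$m{\left(o \right)} = \frac{o}{2} - \frac{7}{4 o}$ ($m{\left(o \right)} = \frac{o + \frac{- \frac{3}{2} - 2}{o}}{2} = \frac{o + \frac{1}{o} \left(- \frac{7}{2}\right)}{2} = \frac{o - \frac{7}{2 o}}{2} = \frac{o}{2} - \frac{7}{4 o}$)
$I{\left(V,Y \right)} = 10 + V Y$ ($I{\left(V,Y \right)} = V Y + 10 = 10 + V Y$)
$769 I{\left(\left(-1 + m{\left(-4 \right)}\right) + 1,-2 \right)} = 769 \left(10 + \left(\left(-1 + \left(\frac{1}{2} \left(-4\right) - \frac{7}{4 \left(-4\right)}\right)\right) + 1\right) \left(-2\right)\right) = 769 \left(10 + \left(\left(-1 - \frac{25}{16}\right) + 1\right) \left(-2\right)\right) = 769 \left(10 + \left(- \frac{41}{16} + 1\right) \left(-2\right)\right) = 769 \left(10 - - \frac{25}{8}\right) = 769 \left(10 + \frac{25}{8}\right) = 769 \cdot \frac{105}{8} = \frac{80745}{8}$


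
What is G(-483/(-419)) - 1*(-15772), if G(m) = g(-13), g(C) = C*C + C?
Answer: 15928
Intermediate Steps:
g(C) = C + C**2 (g(C) = C**2 + C = C + C**2)
G(m) = 156 (G(m) = -13*(1 - 13) = -13*(-12) = 156)
G(-483/(-419)) - 1*(-15772) = 156 - 1*(-15772) = 156 + 15772 = 15928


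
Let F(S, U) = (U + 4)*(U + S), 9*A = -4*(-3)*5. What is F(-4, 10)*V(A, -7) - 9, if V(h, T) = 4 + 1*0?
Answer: 327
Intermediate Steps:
A = 20/3 (A = (-4*(-3)*5)/9 = (12*5)/9 = (1/9)*60 = 20/3 ≈ 6.6667)
F(S, U) = (4 + U)*(S + U)
V(h, T) = 4 (V(h, T) = 4 + 0 = 4)
F(-4, 10)*V(A, -7) - 9 = (10**2 + 4*(-4) + 4*10 - 4*10)*4 - 9 = (100 - 16 + 40 - 40)*4 - 9 = 84*4 - 9 = 336 - 9 = 327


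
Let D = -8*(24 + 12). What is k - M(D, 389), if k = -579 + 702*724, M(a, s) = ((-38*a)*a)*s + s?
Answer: 1226585488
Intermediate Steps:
D = -288 (D = -8*36 = -288)
M(a, s) = s - 38*s*a**2 (M(a, s) = (-38*a**2)*s + s = -38*s*a**2 + s = s - 38*s*a**2)
k = 507669 (k = -579 + 508248 = 507669)
k - M(D, 389) = 507669 - 389*(1 - 38*(-288)**2) = 507669 - 389*(1 - 38*82944) = 507669 - 389*(1 - 3151872) = 507669 - 389*(-3151871) = 507669 - 1*(-1226077819) = 507669 + 1226077819 = 1226585488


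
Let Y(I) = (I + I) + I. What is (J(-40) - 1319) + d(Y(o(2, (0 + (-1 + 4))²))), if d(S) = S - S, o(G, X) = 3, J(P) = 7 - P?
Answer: -1272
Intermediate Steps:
Y(I) = 3*I (Y(I) = 2*I + I = 3*I)
d(S) = 0
(J(-40) - 1319) + d(Y(o(2, (0 + (-1 + 4))²))) = ((7 - 1*(-40)) - 1319) + 0 = ((7 + 40) - 1319) + 0 = (47 - 1319) + 0 = -1272 + 0 = -1272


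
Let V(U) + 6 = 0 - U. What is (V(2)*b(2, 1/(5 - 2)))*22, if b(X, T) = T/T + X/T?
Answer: -1232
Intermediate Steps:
V(U) = -6 - U (V(U) = -6 + (0 - U) = -6 - U)
b(X, T) = 1 + X/T
(V(2)*b(2, 1/(5 - 2)))*22 = ((-6 - 1*2)*((1/(5 - 2) + 2)/(1/(5 - 2))))*22 = ((-6 - 2)*((1/3 + 2)/(1/3)))*22 = -8*(1/3 + 2)/1/3*22 = -24*7/3*22 = -8*7*22 = -56*22 = -1232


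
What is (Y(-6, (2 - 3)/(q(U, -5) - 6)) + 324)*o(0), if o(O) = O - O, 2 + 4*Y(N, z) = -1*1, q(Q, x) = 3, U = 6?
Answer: 0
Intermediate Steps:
Y(N, z) = -¾ (Y(N, z) = -½ + (-1*1)/4 = -½ + (¼)*(-1) = -½ - ¼ = -¾)
o(O) = 0
(Y(-6, (2 - 3)/(q(U, -5) - 6)) + 324)*o(0) = (-¾ + 324)*0 = (1293/4)*0 = 0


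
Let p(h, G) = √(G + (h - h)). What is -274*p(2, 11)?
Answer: -274*√11 ≈ -908.75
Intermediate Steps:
p(h, G) = √G (p(h, G) = √(G + 0) = √G)
-274*p(2, 11) = -274*√11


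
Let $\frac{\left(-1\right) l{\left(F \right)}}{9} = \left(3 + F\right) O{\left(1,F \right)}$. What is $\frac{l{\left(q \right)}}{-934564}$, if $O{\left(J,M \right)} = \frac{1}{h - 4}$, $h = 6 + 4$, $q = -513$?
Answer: $- \frac{765}{934564} \approx -0.00081856$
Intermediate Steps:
$h = 10$
$O{\left(J,M \right)} = \frac{1}{6}$ ($O{\left(J,M \right)} = \frac{1}{10 - 4} = \frac{1}{6}$)
$l{\left(F \right)} = - \frac{9}{2} - \frac{3 F}{2}$ ($l{\left(F \right)} = - 9 \left(3 + F\right) \frac{1}{6} = - 9 \left(\frac{1}{2} + \frac{F}{6}\right) = - \frac{9}{2} - \frac{3 F}{2}$)
$\frac{l{\left(q \right)}}{-934564} = \frac{- \frac{9}{2} - - \frac{1539}{2}}{-934564} = \left(- \frac{9}{2} + \frac{1539}{2}\right) \left(- \frac{1}{934564}\right) = 765 \left(- \frac{1}{934564}\right) = - \frac{765}{934564}$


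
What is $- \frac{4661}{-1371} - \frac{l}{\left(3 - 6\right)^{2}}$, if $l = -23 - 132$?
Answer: $\frac{84818}{4113} \approx 20.622$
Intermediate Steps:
$l = -155$ ($l = -23 - 132 = -155$)
$- \frac{4661}{-1371} - \frac{l}{\left(3 - 6\right)^{2}} = - \frac{4661}{-1371} - - \frac{155}{\left(3 - 6\right)^{2}} = \left(-4661\right) \left(- \frac{1}{1371}\right) - - \frac{155}{\left(-3\right)^{2}} = \frac{4661}{1371} - - \frac{155}{9} = \frac{4661}{1371} + \frac{155}{9} = \frac{84818}{4113}$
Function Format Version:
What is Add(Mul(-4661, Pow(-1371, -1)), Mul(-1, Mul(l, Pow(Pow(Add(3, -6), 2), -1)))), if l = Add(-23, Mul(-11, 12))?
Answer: Rational(84818, 4113) ≈ 20.622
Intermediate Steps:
l = -155 (l = Add(-23, -132) = -155)
Add(Mul(-4661, Pow(-1371, -1)), Mul(-1, Mul(l, Pow(Pow(Add(3, -6), 2), -1)))) = Add(Mul(-4661, Pow(-1371, -1)), Mul(-1, Mul(-155, Pow(Pow(Add(3, -6), 2), -1)))) = Add(Mul(-4661, Rational(-1, 1371)), Mul(-1, Mul(-155, Pow(Pow(-3, 2), -1)))) = Add(Rational(4661, 1371), Mul(-1, Mul(-155, Pow(9, -1)))) = Add(Rational(4661, 1371), Mul(-1, Mul(-155, Rational(1, 9)))) = Add(Rational(4661, 1371), Mul(-1, Rational(-155, 9))) = Add(Rational(4661, 1371), Rational(155, 9)) = Rational(84818, 4113)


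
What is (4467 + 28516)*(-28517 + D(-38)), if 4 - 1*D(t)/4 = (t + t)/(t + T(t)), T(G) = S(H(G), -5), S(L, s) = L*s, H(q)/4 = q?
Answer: -17860657313/19 ≈ -9.4003e+8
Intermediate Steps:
H(q) = 4*q
T(G) = -20*G (T(G) = (4*G)*(-5) = -20*G)
D(t) = 312/19 (D(t) = 16 - 4*(t + t)/(t - 20*t) = 16 - 4*2*t/((-19*t)) = 16 - 4*2*t*(-1/(19*t)) = 16 - 4*(-2/19) = 16 + 8/19 = 312/19)
(4467 + 28516)*(-28517 + D(-38)) = (4467 + 28516)*(-28517 + 312/19) = 32983*(-541511/19) = -17860657313/19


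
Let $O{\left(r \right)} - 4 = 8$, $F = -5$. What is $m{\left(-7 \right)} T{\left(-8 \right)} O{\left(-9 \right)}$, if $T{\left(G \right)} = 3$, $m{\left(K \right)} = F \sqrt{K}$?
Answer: $- 180 i \sqrt{7} \approx - 476.24 i$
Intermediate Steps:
$O{\left(r \right)} = 12$ ($O{\left(r \right)} = 4 + 8 = 12$)
$m{\left(K \right)} = - 5 \sqrt{K}$
$m{\left(-7 \right)} T{\left(-8 \right)} O{\left(-9 \right)} = - 5 \sqrt{-7} \cdot 3 \cdot 12 = - 5 i \sqrt{7} \cdot 3 \cdot 12 = - 15 i \sqrt{7} \cdot 12 = - 180 i \sqrt{7}$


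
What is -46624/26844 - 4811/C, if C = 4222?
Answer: -81498253/28333842 ≈ -2.8764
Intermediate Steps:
-46624/26844 - 4811/C = -46624/26844 - 4811/4222 = -46624*1/26844 - 4811*1/4222 = -11656/6711 - 4811/4222 = -81498253/28333842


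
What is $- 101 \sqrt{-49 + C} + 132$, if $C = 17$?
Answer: $132 - 404 i \sqrt{2} \approx 132.0 - 571.34 i$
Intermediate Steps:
$- 101 \sqrt{-49 + C} + 132 = - 101 \sqrt{-49 + 17} + 132 = - 101 \sqrt{-32} + 132 = - 101 \cdot 4 i \sqrt{2} + 132 = - 404 i \sqrt{2} + 132 = 132 - 404 i \sqrt{2}$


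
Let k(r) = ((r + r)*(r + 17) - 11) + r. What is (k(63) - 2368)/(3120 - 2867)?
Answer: 7764/253 ≈ 30.688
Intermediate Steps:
k(r) = -11 + r + 2*r*(17 + r) (k(r) = ((2*r)*(17 + r) - 11) + r = (2*r*(17 + r) - 11) + r = (-11 + 2*r*(17 + r)) + r = -11 + r + 2*r*(17 + r))
(k(63) - 2368)/(3120 - 2867) = ((-11 + 2*63² + 35*63) - 2368)/(3120 - 2867) = ((-11 + 2*3969 + 2205) - 2368)/253 = ((-11 + 7938 + 2205) - 2368)*(1/253) = (10132 - 2368)*(1/253) = 7764*(1/253) = 7764/253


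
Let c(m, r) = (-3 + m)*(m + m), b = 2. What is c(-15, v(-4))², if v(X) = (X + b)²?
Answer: 291600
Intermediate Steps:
v(X) = (2 + X)² (v(X) = (X + 2)² = (2 + X)²)
c(m, r) = 2*m*(-3 + m) (c(m, r) = (-3 + m)*(2*m) = 2*m*(-3 + m))
c(-15, v(-4))² = (2*(-15)*(-3 - 15))² = (2*(-15)*(-18))² = 540² = 291600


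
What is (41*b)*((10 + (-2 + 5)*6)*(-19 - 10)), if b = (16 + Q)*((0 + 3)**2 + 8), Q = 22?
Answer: -21506632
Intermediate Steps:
b = 646 (b = (16 + 22)*((0 + 3)**2 + 8) = 38*(3**2 + 8) = 38*(9 + 8) = 38*17 = 646)
(41*b)*((10 + (-2 + 5)*6)*(-19 - 10)) = (41*646)*((10 + (-2 + 5)*6)*(-19 - 10)) = 26486*((10 + 3*6)*(-29)) = 26486*((10 + 18)*(-29)) = 26486*(28*(-29)) = 26486*(-812) = -21506632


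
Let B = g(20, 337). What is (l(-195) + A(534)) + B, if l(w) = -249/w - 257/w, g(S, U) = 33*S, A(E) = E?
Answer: 233336/195 ≈ 1196.6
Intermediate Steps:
l(w) = -506/w
B = 660 (B = 33*20 = 660)
(l(-195) + A(534)) + B = (-506/(-195) + 534) + 660 = (-506*(-1/195) + 534) + 660 = (506/195 + 534) + 660 = 104636/195 + 660 = 233336/195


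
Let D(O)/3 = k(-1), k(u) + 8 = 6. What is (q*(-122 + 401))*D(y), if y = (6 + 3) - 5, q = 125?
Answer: -209250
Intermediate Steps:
k(u) = -2 (k(u) = -8 + 6 = -2)
y = 4 (y = 9 - 5 = 4)
D(O) = -6 (D(O) = 3*(-2) = -6)
(q*(-122 + 401))*D(y) = (125*(-122 + 401))*(-6) = (125*279)*(-6) = 34875*(-6) = -209250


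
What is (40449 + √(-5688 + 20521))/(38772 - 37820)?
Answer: 40449/952 + √14833/952 ≈ 42.616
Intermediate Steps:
(40449 + √(-5688 + 20521))/(38772 - 37820) = (40449 + √14833)/952 = (40449 + √14833)*(1/952) = 40449/952 + √14833/952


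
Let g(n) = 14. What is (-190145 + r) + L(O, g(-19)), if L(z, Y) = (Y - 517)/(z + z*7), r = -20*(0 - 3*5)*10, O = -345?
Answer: -516519697/2760 ≈ -1.8714e+5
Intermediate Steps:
r = 3000 (r = -20*(0 - 15)*10 = -20*(-15)*10 = 300*10 = 3000)
L(z, Y) = (-517 + Y)/(8*z) (L(z, Y) = (-517 + Y)/(z + 7*z) = (-517 + Y)/((8*z)) = (-517 + Y)*(1/(8*z)) = (-517 + Y)/(8*z))
(-190145 + r) + L(O, g(-19)) = (-190145 + 3000) + (⅛)*(-517 + 14)/(-345) = -187145 + (⅛)*(-1/345)*(-503) = -187145 + 503/2760 = -516519697/2760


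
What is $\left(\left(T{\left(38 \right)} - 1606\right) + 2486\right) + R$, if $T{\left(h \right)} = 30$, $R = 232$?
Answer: $1142$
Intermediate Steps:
$\left(\left(T{\left(38 \right)} - 1606\right) + 2486\right) + R = \left(\left(30 - 1606\right) + 2486\right) + 232 = \left(-1576 + 2486\right) + 232 = 910 + 232 = 1142$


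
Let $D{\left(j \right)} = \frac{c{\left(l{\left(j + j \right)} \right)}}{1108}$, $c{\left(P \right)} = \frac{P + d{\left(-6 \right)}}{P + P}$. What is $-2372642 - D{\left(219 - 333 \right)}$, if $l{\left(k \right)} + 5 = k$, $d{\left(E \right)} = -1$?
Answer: $- \frac{612530749405}{258164} \approx -2.3726 \cdot 10^{6}$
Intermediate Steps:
$l{\left(k \right)} = -5 + k$
$c{\left(P \right)} = \frac{-1 + P}{2 P}$ ($c{\left(P \right)} = \frac{P - 1}{P + P} = \frac{-1 + P}{2 P}$)
$D{\left(j \right)} = \frac{-6 + 2 j}{2216 \left(-5 + 2 j\right)}$ ($D{\left(j \right)} = \frac{\frac{1}{2} \frac{1}{-5 + \left(j + j\right)} \left(-1 + \left(-5 + \left(j + j\right)\right)\right)}{1108} = \frac{-1 + \left(-5 + 2 j\right)}{2 \left(-5 + 2 j\right)} \frac{1}{1108} = \frac{-6 + 2 j}{2 \left(-5 + 2 j\right)} \frac{1}{1108} = \frac{-6 + 2 j}{2216 \left(-5 + 2 j\right)}$)
$-2372642 - D{\left(219 - 333 \right)} = -2372642 - \frac{-3 + \left(219 - 333\right)}{1108 \left(-5 + 2 \left(219 - 333\right)\right)} = -2372642 - \frac{-3 - 114}{1108 \left(-5 + 2 \left(-114\right)\right)} = -2372642 - \frac{1}{1108} \frac{1}{-5 - 228} \left(-117\right) = -2372642 - \frac{1}{1108} \frac{1}{-233} \left(-117\right) = -2372642 - \frac{1}{1108} \left(- \frac{1}{233}\right) \left(-117\right) = -2372642 - \frac{117}{258164} = - \frac{612530749405}{258164}$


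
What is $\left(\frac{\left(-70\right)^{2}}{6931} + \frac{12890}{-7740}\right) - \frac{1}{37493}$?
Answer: $- \frac{192774086881}{201134722842} \approx -0.95843$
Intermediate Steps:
$\left(\frac{\left(-70\right)^{2}}{6931} + \frac{12890}{-7740}\right) - \frac{1}{37493} = \left(4900 \cdot \frac{1}{6931} + 12890 \left(- \frac{1}{7740}\right)\right) - \frac{1}{37493} = \left(\frac{4900}{6931} - \frac{1289}{774}\right) - \frac{1}{37493} = - \frac{5141459}{5364594} - \frac{1}{37493} = - \frac{192774086881}{201134722842}$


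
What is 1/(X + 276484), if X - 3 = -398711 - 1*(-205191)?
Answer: 1/82967 ≈ 1.2053e-5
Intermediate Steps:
X = -193517 (X = 3 + (-398711 - 1*(-205191)) = 3 + (-398711 + 205191) = 3 - 193520 = -193517)
1/(X + 276484) = 1/(-193517 + 276484) = 1/82967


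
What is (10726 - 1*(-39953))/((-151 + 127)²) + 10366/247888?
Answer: 87282547/991552 ≈ 88.026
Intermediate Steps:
(10726 - 1*(-39953))/((-151 + 127)²) + 10366/247888 = (10726 + 39953)/((-24)²) + 10366*(1/247888) = 50679/576 + 5183/123944 = 50679*(1/576) + 5183/123944 = 5631/64 + 5183/123944 = 87282547/991552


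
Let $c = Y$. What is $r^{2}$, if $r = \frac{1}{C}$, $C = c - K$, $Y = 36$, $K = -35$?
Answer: $\frac{1}{5041} \approx 0.00019837$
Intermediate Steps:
$c = 36$
$C = 71$ ($C = 36 - -35 = 36 + 35 = 71$)
$r = \frac{1}{71} \approx 0.014085$
$r^{2} = \left(\frac{1}{71}\right)^{2} = \frac{1}{5041}$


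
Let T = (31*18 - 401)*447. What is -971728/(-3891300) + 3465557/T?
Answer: 376492134817/7585765075 ≈ 49.631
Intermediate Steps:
T = 70179 (T = (558 - 401)*447 = 157*447 = 70179)
-971728/(-3891300) + 3465557/T = -971728/(-3891300) + 3465557/70179 = -971728*(-1/3891300) + 3465557*(1/70179) = 242932/972825 + 3465557/70179 = 376492134817/7585765075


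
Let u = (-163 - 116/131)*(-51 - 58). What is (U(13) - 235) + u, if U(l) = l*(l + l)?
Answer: 2353614/131 ≈ 17967.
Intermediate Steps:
U(l) = 2*l**2 (U(l) = l*(2*l) = 2*l**2)
u = 2340121/131 (u = (-163 - 116*1/131)*(-109) = (-163 - 116/131)*(-109) = -21469/131*(-109) = 2340121/131 ≈ 17864.)
(U(13) - 235) + u = (2*13**2 - 235) + 2340121/131 = (2*169 - 235) + 2340121/131 = (338 - 235) + 2340121/131 = 103 + 2340121/131 = 2353614/131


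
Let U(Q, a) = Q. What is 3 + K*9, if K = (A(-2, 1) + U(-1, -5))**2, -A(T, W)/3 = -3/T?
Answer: 1101/4 ≈ 275.25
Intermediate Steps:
A(T, W) = 9/T (A(T, W) = -(-9)/T = 9/T)
K = 121/4 (K = (9/(-2) - 1)**2 = (9*(-1/2) - 1)**2 = (-9/2 - 1)**2 = (-11/2)**2 = 121/4 ≈ 30.250)
3 + K*9 = 3 + (121/4)*9 = 3 + 1089/4 = 1101/4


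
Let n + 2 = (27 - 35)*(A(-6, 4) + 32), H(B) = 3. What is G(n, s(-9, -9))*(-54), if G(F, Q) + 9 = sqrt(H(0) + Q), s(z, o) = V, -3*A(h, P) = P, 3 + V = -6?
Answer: 486 - 54*I*sqrt(6) ≈ 486.0 - 132.27*I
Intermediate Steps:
V = -9 (V = -3 - 6 = -9)
A(h, P) = -P/3
s(z, o) = -9
n = -742/3 (n = -2 + (27 - 35)*(-1/3*4 + 32) = -2 - 8*(-4/3 + 32) = -2 - 8*92/3 = -2 - 736/3 = -742/3 ≈ -247.33)
G(F, Q) = -9 + sqrt(3 + Q)
G(n, s(-9, -9))*(-54) = (-9 + sqrt(3 - 9))*(-54) = (-9 + sqrt(-6))*(-54) = (-9 + I*sqrt(6))*(-54) = 486 - 54*I*sqrt(6)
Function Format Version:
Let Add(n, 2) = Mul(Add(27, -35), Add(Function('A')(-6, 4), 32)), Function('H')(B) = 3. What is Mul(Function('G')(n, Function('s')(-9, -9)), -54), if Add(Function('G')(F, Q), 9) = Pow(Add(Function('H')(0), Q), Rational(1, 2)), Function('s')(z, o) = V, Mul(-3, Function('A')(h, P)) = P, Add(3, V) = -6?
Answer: Add(486, Mul(-54, I, Pow(6, Rational(1, 2)))) ≈ Add(486.00, Mul(-132.27, I))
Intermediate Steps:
V = -9 (V = Add(-3, -6) = -9)
Function('A')(h, P) = Mul(Rational(-1, 3), P)
Function('s')(z, o) = -9
n = Rational(-742, 3) (n = Add(-2, Mul(Add(27, -35), Add(Mul(Rational(-1, 3), 4), 32))) = Add(-2, Mul(-8, Add(Rational(-4, 3), 32))) = Add(-2, Mul(-8, Rational(92, 3))) = Add(-2, Rational(-736, 3)) = Rational(-742, 3) ≈ -247.33)
Function('G')(F, Q) = Add(-9, Pow(Add(3, Q), Rational(1, 2)))
Mul(Function('G')(n, Function('s')(-9, -9)), -54) = Mul(Add(-9, Pow(Add(3, -9), Rational(1, 2))), -54) = Mul(Add(-9, Pow(-6, Rational(1, 2))), -54) = Mul(Add(-9, Mul(I, Pow(6, Rational(1, 2)))), -54) = Add(486, Mul(-54, I, Pow(6, Rational(1, 2))))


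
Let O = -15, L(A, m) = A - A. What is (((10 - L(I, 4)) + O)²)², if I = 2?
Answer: 625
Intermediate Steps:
L(A, m) = 0
(((10 - L(I, 4)) + O)²)² = (((10 - 1*0) - 15)²)² = (((10 + 0) - 15)²)² = ((10 - 15)²)² = ((-5)²)² = 25² = 625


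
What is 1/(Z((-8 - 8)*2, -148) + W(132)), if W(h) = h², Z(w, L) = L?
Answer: 1/17276 ≈ 5.7884e-5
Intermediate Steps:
1/(Z((-8 - 8)*2, -148) + W(132)) = 1/(-148 + 132²) = 1/(-148 + 17424) = 1/17276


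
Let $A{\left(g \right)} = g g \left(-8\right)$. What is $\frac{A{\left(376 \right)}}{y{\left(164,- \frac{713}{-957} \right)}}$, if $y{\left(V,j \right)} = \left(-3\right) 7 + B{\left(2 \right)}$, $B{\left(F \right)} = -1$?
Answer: $\frac{565504}{11} \approx 51409.0$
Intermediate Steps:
$A{\left(g \right)} = - 8 g^{2}$ ($A{\left(g \right)} = g^{2} \left(-8\right) = - 8 g^{2}$)
$y{\left(V,j \right)} = -22$ ($y{\left(V,j \right)} = \left(-3\right) 7 - 1 = -21 - 1 = -22$)
$\frac{A{\left(376 \right)}}{y{\left(164,- \frac{713}{-957} \right)}} = \frac{\left(-8\right) 376^{2}}{-22} = \left(-8\right) 141376 \left(- \frac{1}{22}\right) = \left(-1131008\right) \left(- \frac{1}{22}\right) = \frac{565504}{11}$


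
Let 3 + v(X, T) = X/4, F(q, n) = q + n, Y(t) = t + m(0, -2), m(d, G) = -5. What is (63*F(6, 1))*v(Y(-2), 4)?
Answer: -8379/4 ≈ -2094.8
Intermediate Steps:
Y(t) = -5 + t (Y(t) = t - 5 = -5 + t)
F(q, n) = n + q
v(X, T) = -3 + X/4
(63*F(6, 1))*v(Y(-2), 4) = (63*(1 + 6))*(-3 + (-5 - 2)/4) = (63*7)*(-3 + (¼)*(-7)) = 441*(-3 - 7/4) = 441*(-19/4) = -8379/4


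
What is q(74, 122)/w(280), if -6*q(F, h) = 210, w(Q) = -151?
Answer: 35/151 ≈ 0.23179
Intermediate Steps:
q(F, h) = -35 (q(F, h) = -⅙*210 = -35)
q(74, 122)/w(280) = -35/(-151) = -35*(-1/151) = 35/151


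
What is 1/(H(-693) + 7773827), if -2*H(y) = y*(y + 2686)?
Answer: 2/16928803 ≈ 1.1814e-7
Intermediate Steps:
H(y) = -y*(2686 + y)/2 (H(y) = -y*(y + 2686)/2 = -y*(2686 + y)/2)
1/(H(-693) + 7773827) = 1/(-½*(-693)*(2686 - 693) + 7773827) = 1/(-½*(-693)*1993 + 7773827) = 1/(1381149/2 + 7773827) = 1/(16928803/2) = 2/16928803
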